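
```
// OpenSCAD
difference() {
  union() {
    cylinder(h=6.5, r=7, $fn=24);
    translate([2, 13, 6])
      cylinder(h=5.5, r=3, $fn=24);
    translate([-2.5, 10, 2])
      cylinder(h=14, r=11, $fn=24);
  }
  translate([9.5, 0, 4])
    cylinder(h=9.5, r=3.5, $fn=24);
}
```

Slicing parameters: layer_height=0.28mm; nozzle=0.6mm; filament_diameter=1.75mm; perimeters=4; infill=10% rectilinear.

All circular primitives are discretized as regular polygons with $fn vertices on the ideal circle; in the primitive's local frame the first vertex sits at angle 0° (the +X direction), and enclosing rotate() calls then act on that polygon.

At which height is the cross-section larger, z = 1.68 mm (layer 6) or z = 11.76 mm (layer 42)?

Layer 6 (z = 1.68): the r=7 cylinder contributes a regular 24-gon of circumradius 7 (area = (24/2)·7.000²·sin(360°/24) = 152.19 mm²); the cylinder at (2, 13) is absent (z outside [6, 11.5]); the cylinder at (-2.5, 10) is absent (z outside [2, 16]); Merging all regions: only the r=7 cylinder is present, so the union is just that shape — area = 152.19 mm²; the cylinder at (9.5, 0) does not reach this height (z outside [4, 13.5]); Taking the first minus the rest: none of the subtracted shapes is present at this height, so that combined region is unchanged — area = 152.19 mm². So its area = 152.19 mm². Layer 42 (z = 11.76): the cylinder is absent (z outside [0, 6.5]); the cylinder at (2, 13) is absent (z outside [6, 11.5]); the r=11 cylinder at (-2.5, 10) contributes a regular 24-gon of circumradius 11 (area = (24/2)·11.000²·sin(360°/24) = 375.81 mm²); Taking the union: only the r=11 cylinder at (-2.5, 10) is present, so the union is just that shape — area = 375.81 mm²; the cylinder at (9.5, 0): section is a regular 24-gon, circumradius r=3.5 (area = (24/2)·3.500²·sin(360°/24) = 38.05 mm²); After the difference (first − rest): starting from that combined region (375.81 mm²), the r=3.5 cylinder at (9.5, 0) misses the remaining region (no effect) — area = 375.81 mm². So its area = 375.81 mm². Layer 42 is larger (375.81 vs 152.19 mm²).

layer 42 (z = 11.76 mm)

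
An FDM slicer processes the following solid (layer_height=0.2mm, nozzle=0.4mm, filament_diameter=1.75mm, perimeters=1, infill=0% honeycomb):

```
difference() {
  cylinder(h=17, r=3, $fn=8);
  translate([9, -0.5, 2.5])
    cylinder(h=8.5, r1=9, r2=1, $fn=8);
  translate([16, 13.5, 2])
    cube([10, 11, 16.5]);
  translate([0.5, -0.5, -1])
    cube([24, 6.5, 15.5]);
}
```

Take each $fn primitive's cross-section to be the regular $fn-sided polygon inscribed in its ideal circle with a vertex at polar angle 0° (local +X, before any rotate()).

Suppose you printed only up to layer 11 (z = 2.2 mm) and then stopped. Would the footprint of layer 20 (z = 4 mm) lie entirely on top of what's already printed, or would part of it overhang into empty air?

entirely on top

Compare the two slices. At z = 2.2: the cylinder: section is a regular 8-gon, circumradius r=3 (area = (8/2)·3.000²·sin(360°/8) = 25.46 mm²); the cone at (9, -0.5) is not intersected at this z (z outside [2.5, 11]); the cube at (16, 13.5) (footprint 10×11) is included at this height (area 110.00 mm²); the 24×6.5 cube at (0.5, -0.5) contributes its full rectangle (area 156.00 mm²); Taking the first minus the rest: starting from the r=3 cylinder (25.46 mm²), the 10×11 cube at (16, 13.5) misses the remaining region (no effect); the 24×6.5 cube at (0.5, -0.5) partially overlaps it — only the 6.11 mm² overlap (of its 156.00 mm²) is removed, clipping the outline — area = 19.34 mm². At z = 4: the r=3 cylinder contributes a regular 8-gon of circumradius 3 (area = (8/2)·3.000²·sin(360°/8) = 25.46 mm²); the cone at (9, -0.5) (r1=9→r2=1) has section circumradius 7.588 here — a regular 8-gon (area = (8/2)·7.588²·sin(360°/8) = 162.86 mm²); the cube at (16, 13.5) is present — its section is the full 10×11 rectangle (area 110.00 mm²); the cube at (0.5, -0.5) (footprint 24×6.5) is included at this height (area 156.00 mm²); Subtracting the remaining from the first: starting from the r=3 cylinder (25.46 mm²), the cone at (9, -0.5) partially overlaps it — only the 2.99 mm² overlap (of its 162.86 mm²) is removed, clipping the outline; the 10×11 cube at (16, 13.5) misses the remaining region (no effect); the 24×6.5 cube at (0.5, -0.5) partially overlaps it — only the 4.27 mm² overlap (of its 156.00 mm²) is removed, clipping the outline — area = 18.19 mm². Checking containment: the cross-section at z = 4 is a subset of the cross-section at z = 2.2.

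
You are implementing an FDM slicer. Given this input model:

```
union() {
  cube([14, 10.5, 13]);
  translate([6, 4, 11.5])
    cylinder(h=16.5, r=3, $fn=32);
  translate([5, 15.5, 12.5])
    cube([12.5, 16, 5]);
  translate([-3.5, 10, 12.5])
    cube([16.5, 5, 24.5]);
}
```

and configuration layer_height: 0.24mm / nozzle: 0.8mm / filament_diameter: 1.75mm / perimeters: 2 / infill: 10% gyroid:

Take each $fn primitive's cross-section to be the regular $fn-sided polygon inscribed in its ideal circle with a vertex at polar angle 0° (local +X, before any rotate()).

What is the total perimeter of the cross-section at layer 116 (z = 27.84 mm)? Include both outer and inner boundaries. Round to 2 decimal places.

At z = 27.84 mm: the cube is not intersected at this z (z outside [0, 13]); the r=3 cylinder at (6, 4) gives a regular 32-gon of circumradius 3 (constant along its height) (perimeter = 2·32·3.000·sin(180°/32) = 18.82 mm); the cube at (5, 15.5) is not intersected at this z (z outside [12.5, 17.5]); the cube at (-3.5, 10) (footprint 16.5×5) is included at this height (perimeter 43.00 mm); Combining (union): the 2 present regions are separate (no shared area or edge), so areas and boundary lengths simply add and each stays a separate island — boundary = 61.82 mm. Overall, the cross-section has 2 separate islands. Total boundary length (outer) = 61.82 mm.

61.82 mm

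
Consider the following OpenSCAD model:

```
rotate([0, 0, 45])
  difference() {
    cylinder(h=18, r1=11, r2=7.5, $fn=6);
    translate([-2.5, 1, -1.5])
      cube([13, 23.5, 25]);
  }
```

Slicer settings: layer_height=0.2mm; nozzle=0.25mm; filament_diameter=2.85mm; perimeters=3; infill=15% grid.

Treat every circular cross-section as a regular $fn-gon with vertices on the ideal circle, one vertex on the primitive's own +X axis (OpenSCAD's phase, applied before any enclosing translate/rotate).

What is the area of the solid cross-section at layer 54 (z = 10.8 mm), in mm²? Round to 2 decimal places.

At z = 10.8 mm: the cone: at t=0.600 of its height the radius interpolates to r₁+(r₂−r₁)t = 8.900, giving a regular 6-gon of that circumradius (area = (6/2)·8.900²·sin(360°/6) = 205.79 mm²); the cube at (-2.5, 1) (footprint 13×23.5) is included at this height (area 305.50 mm²); Subtracting the remaining from the first: starting from the cone (205.79 mm²), the 13×23.5 cube at (-2.5, 1) partially overlaps it — only the 59.61 mm² overlap (of its 305.50 mm²) is removed, clipping the outline — area = 146.19 mm²; (rotated 45° about Z; rotation is an isometry so areas/perimeters/island counts are preserved). Overall, the cross-section is a single solid region. Net area = 146.19 mm².

146.19 mm²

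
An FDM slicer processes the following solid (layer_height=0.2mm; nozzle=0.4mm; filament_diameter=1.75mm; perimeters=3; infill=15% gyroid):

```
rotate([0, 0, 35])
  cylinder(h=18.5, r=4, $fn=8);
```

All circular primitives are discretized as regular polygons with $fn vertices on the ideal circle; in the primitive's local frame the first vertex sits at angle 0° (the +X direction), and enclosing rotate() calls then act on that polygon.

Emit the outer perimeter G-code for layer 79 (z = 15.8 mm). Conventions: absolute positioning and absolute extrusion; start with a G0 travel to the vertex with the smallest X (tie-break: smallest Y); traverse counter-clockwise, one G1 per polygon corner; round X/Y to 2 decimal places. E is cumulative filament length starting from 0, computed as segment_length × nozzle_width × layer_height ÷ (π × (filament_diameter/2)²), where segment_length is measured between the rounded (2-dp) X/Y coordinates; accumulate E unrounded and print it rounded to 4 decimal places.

At z = 15.8 mm: the r=4 cylinder contributes a regular 8-gon of circumradius 4; (whole slice rotated 35° about Z — lengths, areas and connectivity unchanged). The outline is a single polygon with 8 vertices. Extrusion per mm of travel: 0.4 × 0.2 / (π × 0.875²) = 0.033260. Accumulating E over each segment gives final E = 0.8146.

G0 X-3.94 Y0.69 Z15.80
G1 X-3.28 Y-2.29 E0.1015
G1 X-0.69 Y-3.94 E0.2037
G1 X2.29 Y-3.28 E0.3052
G1 X3.94 Y-0.69 E0.4073
G1 X3.28 Y2.29 E0.5088
G1 X0.69 Y3.94 E0.6110
G1 X-2.29 Y3.28 E0.7125
G1 X-3.94 Y0.69 E0.8146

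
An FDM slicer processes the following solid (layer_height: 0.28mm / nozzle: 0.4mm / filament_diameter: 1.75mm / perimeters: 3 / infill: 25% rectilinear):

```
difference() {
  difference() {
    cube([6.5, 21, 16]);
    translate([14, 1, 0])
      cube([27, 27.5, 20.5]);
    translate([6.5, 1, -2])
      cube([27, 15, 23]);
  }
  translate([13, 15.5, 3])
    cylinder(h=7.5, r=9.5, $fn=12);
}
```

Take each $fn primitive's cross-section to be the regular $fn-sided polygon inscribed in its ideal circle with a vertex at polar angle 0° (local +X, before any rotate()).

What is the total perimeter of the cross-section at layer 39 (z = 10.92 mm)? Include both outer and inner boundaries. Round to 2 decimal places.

At z = 10.92 mm: the cube (footprint 6.5×21) is included at this height (perimeter 55.00 mm); the 27×27.5 cube at (14, 1) contributes its full rectangle (perimeter 109.00 mm); the cube at (6.5, 1) is present — its section is the full 27×15 rectangle (perimeter 84.00 mm); Taking the first minus the rest: starting from the 6.5×21 cube, the 27×27.5 cube at (14, 1) misses the remaining region (no effect); the 27×15 cube at (6.5, 1) misses the remaining region (no effect) — boundary = 55.00 mm; the cylinder at (13, 15.5) is not intersected at this z (z outside [3, 10.5]); After the difference (first − rest): none of the subtracted shapes is present at this height, so the result so far is unchanged — boundary = 55.00 mm. Overall, the cross-section is a single solid region. Total boundary length (outer) = 55.00 mm.

55.00 mm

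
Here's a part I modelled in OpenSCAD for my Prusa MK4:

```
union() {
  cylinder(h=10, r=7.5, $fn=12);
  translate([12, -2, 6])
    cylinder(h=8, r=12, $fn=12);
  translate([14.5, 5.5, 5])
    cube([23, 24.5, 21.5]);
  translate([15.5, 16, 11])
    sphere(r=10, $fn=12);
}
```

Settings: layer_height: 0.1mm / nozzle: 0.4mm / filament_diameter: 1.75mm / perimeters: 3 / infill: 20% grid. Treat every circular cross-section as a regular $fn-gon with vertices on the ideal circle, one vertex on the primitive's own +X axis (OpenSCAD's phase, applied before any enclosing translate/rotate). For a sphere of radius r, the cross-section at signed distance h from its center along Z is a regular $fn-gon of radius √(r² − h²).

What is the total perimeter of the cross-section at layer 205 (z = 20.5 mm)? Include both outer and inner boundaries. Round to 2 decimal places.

96.92 mm

At z = 20.5 mm: the cylinder is not intersected at this z (z outside [0, 10]); the cylinder at (12, -2) does not reach this height (z outside [6, 14]); the cube at (14.5, 5.5) (footprint 23×24.5) is included at this height (perimeter 95.00 mm); the sphere at (15.5, 16): section is a regular 12-gon, circumradius = √(r²−h²) = √(10²−9.5²) = 3.122 (perimeter = 2·12·3.122·sin(180°/12) = 19.40 mm); Taking the union: the regions partially overlap (shared area 20.60 mm²), so the edge portions inside another operand are dropped and the merged outline is re-measured after clipping — boundary = 96.92 mm. Overall, the cross-section is a single solid region. Total boundary length (outer) = 96.92 mm.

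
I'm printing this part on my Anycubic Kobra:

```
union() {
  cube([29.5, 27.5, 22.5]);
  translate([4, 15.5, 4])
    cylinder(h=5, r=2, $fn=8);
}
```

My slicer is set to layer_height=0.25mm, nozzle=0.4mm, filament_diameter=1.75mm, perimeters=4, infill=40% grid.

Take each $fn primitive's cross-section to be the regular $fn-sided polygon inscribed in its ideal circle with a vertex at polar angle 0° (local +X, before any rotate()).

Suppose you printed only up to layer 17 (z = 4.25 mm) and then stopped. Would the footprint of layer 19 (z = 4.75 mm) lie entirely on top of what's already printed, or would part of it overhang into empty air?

Compare the two slices. At z = 4.25: the cube is present — its section is the full 29.5×27.5 rectangle (area 811.25 mm²); the r=2 cylinder at (4, 15.5) gives a regular 8-gon of circumradius 2 (constant along its height) (area = (8/2)·2.000²·sin(360°/8) = 11.31 mm²); Taking the union: the r=2 cylinder at (4, 15.5) lies entirely inside the 29.5×27.5 cube, so the union is just the 29.5×27.5 cube — area = 811.25 mm². At z = 4.75: the 29.5×27.5 cube contributes its full rectangle (area 811.25 mm²); the r=2 cylinder at (4, 15.5) contributes a regular 8-gon of circumradius 2 (area = (8/2)·2.000²·sin(360°/8) = 11.31 mm²); Merging all regions: the r=2 cylinder at (4, 15.5) lies entirely inside the 29.5×27.5 cube, so the union is just the 29.5×27.5 cube — area = 811.25 mm². Checking containment: the cross-section at z = 4.75 is a subset of the cross-section at z = 4.25.

entirely on top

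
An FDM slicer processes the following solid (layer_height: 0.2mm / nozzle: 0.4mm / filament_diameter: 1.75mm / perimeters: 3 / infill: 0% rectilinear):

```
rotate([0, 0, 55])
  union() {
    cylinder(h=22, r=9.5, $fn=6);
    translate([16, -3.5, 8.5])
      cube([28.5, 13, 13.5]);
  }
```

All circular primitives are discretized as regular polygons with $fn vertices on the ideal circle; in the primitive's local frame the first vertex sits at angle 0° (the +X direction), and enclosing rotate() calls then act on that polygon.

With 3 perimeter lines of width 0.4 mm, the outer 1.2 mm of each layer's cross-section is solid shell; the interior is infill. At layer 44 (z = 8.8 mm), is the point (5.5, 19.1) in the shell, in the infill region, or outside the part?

At z = 8.8 mm: the r=9.5 cylinder gives a regular 6-gon of circumradius 9.5 (constant along its height); the cube at (16, -3.5) (footprint 28.5×13) is included at this height; Taking the union: the 2 present regions are separate (no shared area or edge), so areas and boundary lengths simply add and each stays a separate island — 2 connected regions; (rotated 55° about Z; rotation is an isometry so areas/perimeters/island counts are preserved). Overall, the cross-section has 2 separate islands. Undo the 55° rotation: the query point maps to (18.800, 6.450) in the un-rotated model frame. The nearest boundary edge runs (16.00, -3.50)→(16.00, 9.50); distance from the point to it = 2.80 mm. (Shell/infill is judged within the island containing the point — the largest one.) The point is inside the cross-section and 2.80 mm from the nearest boundary — more than the 1.2 mm shell width (3 × 0.4), so it's in the infill interior.

infill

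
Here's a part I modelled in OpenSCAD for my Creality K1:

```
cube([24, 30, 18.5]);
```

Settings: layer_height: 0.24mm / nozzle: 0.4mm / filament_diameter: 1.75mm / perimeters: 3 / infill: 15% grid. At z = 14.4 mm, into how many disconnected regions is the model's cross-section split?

1

At z = 14.4 mm: the cube is present — its section is the full 24×30 rectangle. The result has 1 disconnected region.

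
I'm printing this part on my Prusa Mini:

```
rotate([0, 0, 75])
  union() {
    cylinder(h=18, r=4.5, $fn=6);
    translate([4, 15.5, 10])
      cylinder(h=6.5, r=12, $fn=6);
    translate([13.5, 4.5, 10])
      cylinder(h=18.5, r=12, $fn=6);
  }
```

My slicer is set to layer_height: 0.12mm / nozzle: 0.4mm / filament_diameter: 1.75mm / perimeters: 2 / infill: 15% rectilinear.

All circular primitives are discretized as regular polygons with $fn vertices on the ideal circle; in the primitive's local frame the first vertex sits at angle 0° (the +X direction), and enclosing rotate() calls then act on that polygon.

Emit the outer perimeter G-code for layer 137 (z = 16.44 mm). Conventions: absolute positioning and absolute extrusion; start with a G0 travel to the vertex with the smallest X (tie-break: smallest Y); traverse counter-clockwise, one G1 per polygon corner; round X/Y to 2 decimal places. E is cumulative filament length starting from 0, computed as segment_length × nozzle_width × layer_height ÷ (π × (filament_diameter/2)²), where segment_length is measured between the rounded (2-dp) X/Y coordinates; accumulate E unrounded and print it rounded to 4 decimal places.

At z = 16.44 mm: the r=4.5 cylinder gives a regular 6-gon of circumradius 4.5 (constant along its height); the r=12 cylinder at (4, 15.5) gives a regular 6-gon of circumradius 12 (constant along its height); the r=12 cylinder at (13.5, 4.5) contributes a regular 6-gon of circumradius 12; Combining (union): the regions partially overlap (shared area 81.37 mm²), so overlapping operands fuse into one piece — 1 connected region; (whole slice rotated 75° about Z — lengths, areas and connectivity unchanged). The outline is a single polygon with 18 vertices. Extrusion per mm of travel: 0.4 × 0.12 / (π × 0.875²) = 0.019956. Accumulating E over each segment gives final E = 2.4328.

G0 X-25.53 Y4.77 Z16.44
G1 X-17.04 Y-3.72 E0.2396
G1 X-5.45 Y-0.61 E0.4791
G1 X-4.45 Y3.11 E0.5560
G1 X-3.96 Y2.61 E0.5699
G1 X-3.29 Y2.79 E0.5838
G1 X-4.35 Y-1.16 E0.6654
G1 X-1.16 Y-4.35 E0.7554
G1 X3.18 Y-3.18 E0.8451
G1 X4.35 Y1.16 E0.9348
G1 X1.45 Y4.06 E1.0167
G1 X7.63 Y5.72 E1.1444
G1 X10.74 Y17.31 E1.3838
G1 X2.25 Y25.80 E1.6234
G1 X-9.34 Y22.69 E1.8629
G1 X-10.33 Y18.97 E1.9397
G1 X-10.83 Y19.47 E1.9538
G1 X-22.42 Y16.36 E2.1933
G1 X-25.53 Y4.77 E2.4328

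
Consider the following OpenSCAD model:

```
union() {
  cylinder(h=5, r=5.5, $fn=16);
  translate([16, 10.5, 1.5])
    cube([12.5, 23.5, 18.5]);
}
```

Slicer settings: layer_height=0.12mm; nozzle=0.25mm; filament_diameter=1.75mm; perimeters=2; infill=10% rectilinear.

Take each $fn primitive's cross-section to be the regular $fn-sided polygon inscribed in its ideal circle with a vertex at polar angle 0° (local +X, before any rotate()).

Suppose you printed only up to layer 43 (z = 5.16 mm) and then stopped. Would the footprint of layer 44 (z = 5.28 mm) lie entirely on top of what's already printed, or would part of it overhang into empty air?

entirely on top

Compare the two slices. At z = 5.16: the cylinder does not reach this height (z outside [0, 5]); the cube at (16, 10.5) (footprint 12.5×23.5) is included at this height (area 293.75 mm²); Combining (union): only the 12.5×23.5 cube at (16, 10.5) is present, so the union is just that shape — area = 293.75 mm². At z = 5.28: the cylinder is absent (z outside [0, 5]); the 12.5×23.5 cube at (16, 10.5) contributes its full rectangle (area 293.75 mm²); Taking the union: only the 12.5×23.5 cube at (16, 10.5) is present, so the union is just that shape — area = 293.75 mm². Checking containment: the cross-section at z = 5.28 is a subset of the cross-section at z = 5.16.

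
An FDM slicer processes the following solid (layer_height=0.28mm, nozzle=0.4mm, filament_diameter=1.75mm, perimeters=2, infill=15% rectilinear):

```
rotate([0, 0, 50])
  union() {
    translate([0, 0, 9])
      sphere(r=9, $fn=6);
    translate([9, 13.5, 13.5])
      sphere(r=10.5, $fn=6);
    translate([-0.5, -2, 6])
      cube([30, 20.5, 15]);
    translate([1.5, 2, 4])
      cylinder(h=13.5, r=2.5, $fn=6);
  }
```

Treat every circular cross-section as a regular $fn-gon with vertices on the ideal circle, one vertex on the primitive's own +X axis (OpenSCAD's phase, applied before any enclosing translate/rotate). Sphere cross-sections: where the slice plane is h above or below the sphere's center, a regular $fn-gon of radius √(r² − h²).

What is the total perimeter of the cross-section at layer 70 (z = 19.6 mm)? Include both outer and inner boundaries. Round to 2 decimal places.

At z = 19.6 mm: the sphere does not reach this height (|z−center|=10.600 > r=9); the r=10.5 sphere at (9, 13.5) contributes a regular 6-gon of circumradius √(10.5²−6.1²) = 8.546 (perimeter = 2·6·8.546·sin(180°/6) = 51.28 mm); the cube at (-0.5, -2) is present — its section is the full 30×20.5 rectangle (perimeter 101.00 mm); the cylinder at (1.5, 2) is not intersected at this z (z outside [4, 17.5]); Combining (union): the regions partially overlap (shared area 165.91 mm²), so the edge portions inside another operand are dropped and the merged outline is re-measured after clipping — boundary = 103.77 mm; (whole slice rotated 50° about Z — lengths, areas and connectivity unchanged). Overall, the cross-section is a single solid region. Total boundary length (outer) = 103.77 mm.

103.77 mm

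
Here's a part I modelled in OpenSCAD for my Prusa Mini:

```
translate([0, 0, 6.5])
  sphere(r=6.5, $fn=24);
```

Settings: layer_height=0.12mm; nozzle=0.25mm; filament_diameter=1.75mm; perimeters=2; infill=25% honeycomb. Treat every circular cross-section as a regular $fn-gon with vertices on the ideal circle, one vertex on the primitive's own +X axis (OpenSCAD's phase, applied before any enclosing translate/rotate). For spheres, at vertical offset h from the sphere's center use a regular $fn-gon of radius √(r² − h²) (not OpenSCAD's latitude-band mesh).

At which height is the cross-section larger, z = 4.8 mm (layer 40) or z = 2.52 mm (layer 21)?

layer 40 (z = 4.8 mm)

Layer 40 (z = 4.8): the sphere: section is a regular 24-gon, circumradius = √(r²−h²) = √(6.5²−1.7²) = 6.274 (area = (24/2)·6.274²·sin(360°/24) = 122.25 mm²). So its area = 122.25 mm². Layer 21 (z = 2.52): the sphere: section is a regular 24-gon, circumradius = √(r²−h²) = √(6.5²−3.98²) = 5.139 (area = (24/2)·5.139²·sin(360°/24) = 82.02 mm²). So its area = 82.02 mm². Layer 40 is larger (122.25 vs 82.02 mm²).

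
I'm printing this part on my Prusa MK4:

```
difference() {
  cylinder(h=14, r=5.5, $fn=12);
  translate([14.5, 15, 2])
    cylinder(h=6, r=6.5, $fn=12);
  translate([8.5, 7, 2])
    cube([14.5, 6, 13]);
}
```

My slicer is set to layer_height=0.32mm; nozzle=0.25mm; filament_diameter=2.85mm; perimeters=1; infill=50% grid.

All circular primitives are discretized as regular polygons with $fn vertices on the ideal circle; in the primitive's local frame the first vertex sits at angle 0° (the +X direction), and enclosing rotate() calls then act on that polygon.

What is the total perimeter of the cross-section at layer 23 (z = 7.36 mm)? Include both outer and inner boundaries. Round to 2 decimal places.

34.16 mm

At z = 7.36 mm: the r=5.5 cylinder gives a regular 12-gon of circumradius 5.5 (constant along its height) (perimeter = 2·12·5.500·sin(180°/12) = 34.16 mm); the r=6.5 cylinder at (14.5, 15) contributes a regular 12-gon of circumradius 6.5 (perimeter = 2·12·6.500·sin(180°/12) = 40.38 mm); the cube at (8.5, 7) is present — its section is the full 14.5×6 rectangle (perimeter 41.00 mm); Taking the first minus the rest: starting from the r=5.5 cylinder, the r=6.5 cylinder at (14.5, 15) misses the remaining region (no effect); the 14.5×6 cube at (8.5, 7) misses the remaining region (no effect) — boundary = 34.16 mm. Overall, the cross-section is a single solid region. Total boundary length (outer) = 34.16 mm.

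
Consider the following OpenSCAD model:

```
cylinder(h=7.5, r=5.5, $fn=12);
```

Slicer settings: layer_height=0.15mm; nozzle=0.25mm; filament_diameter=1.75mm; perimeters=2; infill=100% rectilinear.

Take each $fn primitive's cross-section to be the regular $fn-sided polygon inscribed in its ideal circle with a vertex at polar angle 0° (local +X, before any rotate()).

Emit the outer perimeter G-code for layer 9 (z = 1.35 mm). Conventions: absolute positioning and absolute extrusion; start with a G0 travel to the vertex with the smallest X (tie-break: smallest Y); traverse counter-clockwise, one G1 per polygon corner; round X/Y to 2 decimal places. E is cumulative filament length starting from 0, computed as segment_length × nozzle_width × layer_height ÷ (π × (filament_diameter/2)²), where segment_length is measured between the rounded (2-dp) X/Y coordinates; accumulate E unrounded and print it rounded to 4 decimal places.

G0 X-5.50 Y0.00 Z1.35
G1 X-4.76 Y-2.75 E0.0444
G1 X-2.75 Y-4.76 E0.0887
G1 X0.00 Y-5.50 E0.1331
G1 X2.75 Y-4.76 E0.1775
G1 X4.76 Y-2.75 E0.2218
G1 X5.50 Y0.00 E0.2662
G1 X4.76 Y2.75 E0.3106
G1 X2.75 Y4.76 E0.3550
G1 X0.00 Y5.50 E0.3994
G1 X-2.75 Y4.76 E0.4437
G1 X-4.76 Y2.75 E0.4881
G1 X-5.50 Y0.00 E0.5325

At z = 1.35 mm: the r=5.5 cylinder gives a regular 12-gon of circumradius 5.5 (constant along its height). The outline is a single polygon with 12 vertices. Extrusion per mm of travel: 0.25 × 0.15 / (π × 0.875²) = 0.015591. Accumulating E over each segment gives final E = 0.5325.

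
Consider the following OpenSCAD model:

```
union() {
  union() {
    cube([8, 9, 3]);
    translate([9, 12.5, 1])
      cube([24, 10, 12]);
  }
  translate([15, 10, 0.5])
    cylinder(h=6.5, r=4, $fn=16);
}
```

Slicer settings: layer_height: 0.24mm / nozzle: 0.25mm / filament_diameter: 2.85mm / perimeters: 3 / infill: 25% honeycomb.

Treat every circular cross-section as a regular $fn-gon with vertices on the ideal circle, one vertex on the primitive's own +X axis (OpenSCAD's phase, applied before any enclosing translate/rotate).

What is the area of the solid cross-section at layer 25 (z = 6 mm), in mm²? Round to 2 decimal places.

At z = 6 mm: the cube is not intersected at this z (z outside [0, 3]); the 24×10 cube at (9, 12.5) contributes its full rectangle (area 240.00 mm²); Combining (union): only the 24×10 cube at (9, 12.5) is present, so the union is just that shape — area = 240.00 mm²; the r=4 cylinder at (15, 10) gives a regular 16-gon of circumradius 4 (constant along its height) (area = (16/2)·4.000²·sin(360°/16) = 48.98 mm²); Merging all regions: the regions partially overlap — summed areas 288.98 mm² minus the doubly-counted overlap 6.18 mm² gives 282.81 mm² — area = 282.81 mm². Overall, the cross-section is a single solid region. Net area = 282.81 mm².

282.81 mm²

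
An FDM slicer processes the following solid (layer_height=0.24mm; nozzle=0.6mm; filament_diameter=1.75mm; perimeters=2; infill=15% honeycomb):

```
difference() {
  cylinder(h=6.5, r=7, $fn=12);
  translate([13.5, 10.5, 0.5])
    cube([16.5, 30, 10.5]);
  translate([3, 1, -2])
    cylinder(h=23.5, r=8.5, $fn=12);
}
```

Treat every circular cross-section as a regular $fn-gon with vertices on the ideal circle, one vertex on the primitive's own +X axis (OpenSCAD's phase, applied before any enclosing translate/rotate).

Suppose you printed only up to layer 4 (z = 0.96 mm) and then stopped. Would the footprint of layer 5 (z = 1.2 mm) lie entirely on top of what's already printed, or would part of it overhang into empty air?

Compare the two slices. At z = 0.96: the cylinder: section is a regular 12-gon, circumradius r=7 (area = (12/2)·7.000²·sin(360°/12) = 147.00 mm²); the cube at (13.5, 10.5) is present — its section is the full 16.5×30 rectangle (area 495.00 mm²); the cylinder at (3, 1): section is a regular 12-gon, circumradius r=8.5 (area = (12/2)·8.500²·sin(360°/12) = 216.75 mm²); Subtracting the remaining from the first: starting from the r=7 cylinder (147.00 mm²), the 16.5×30 cube at (13.5, 10.5) misses the remaining region (no effect); the r=8.5 cylinder at (3, 1) partially overlaps it — only the 129.07 mm² overlap (of its 216.75 mm²) is removed, clipping the outline — area = 17.93 mm². At z = 1.2: the cylinder: section is a regular 12-gon, circumradius r=7 (area = (12/2)·7.000²·sin(360°/12) = 147.00 mm²); the 16.5×30 cube at (13.5, 10.5) contributes its full rectangle (area 495.00 mm²); the r=8.5 cylinder at (3, 1) gives a regular 12-gon of circumradius 8.5 (constant along its height) (area = (12/2)·8.500²·sin(360°/12) = 216.75 mm²); Subtracting the remaining from the first: starting from the r=7 cylinder (147.00 mm²), the 16.5×30 cube at (13.5, 10.5) misses the remaining region (no effect); the r=8.5 cylinder at (3, 1) partially overlaps it — only the 129.07 mm² overlap (of its 216.75 mm²) is removed, clipping the outline — area = 17.93 mm². Checking containment: the cross-section at z = 1.2 is a subset of the cross-section at z = 0.96.

entirely on top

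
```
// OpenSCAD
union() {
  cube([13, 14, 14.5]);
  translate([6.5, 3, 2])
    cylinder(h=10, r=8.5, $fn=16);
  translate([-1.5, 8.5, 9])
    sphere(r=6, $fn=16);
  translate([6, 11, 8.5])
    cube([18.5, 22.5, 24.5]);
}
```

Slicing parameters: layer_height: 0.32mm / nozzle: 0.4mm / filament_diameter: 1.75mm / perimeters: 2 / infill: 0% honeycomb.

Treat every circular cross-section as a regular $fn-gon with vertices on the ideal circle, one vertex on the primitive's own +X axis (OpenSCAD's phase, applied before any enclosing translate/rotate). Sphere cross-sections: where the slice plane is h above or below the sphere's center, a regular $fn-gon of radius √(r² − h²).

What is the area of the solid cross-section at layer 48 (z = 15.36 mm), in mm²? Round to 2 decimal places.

416.25 mm²

At z = 15.36 mm: the cube does not reach this height (z outside [0, 14.5]); the cylinder at (6.5, 3) does not reach this height (z outside [2, 12]); the sphere at (-1.5, 8.5) is absent (|z−center|=6.360 > r=6); the cube at (6, 11) (footprint 18.5×22.5) is included at this height (area 416.25 mm²); Merging all regions: only the 18.5×22.5 cube at (6, 11) is present, so the union is just that shape — area = 416.25 mm². Overall, the cross-section is a single solid region. Net area = 416.25 mm².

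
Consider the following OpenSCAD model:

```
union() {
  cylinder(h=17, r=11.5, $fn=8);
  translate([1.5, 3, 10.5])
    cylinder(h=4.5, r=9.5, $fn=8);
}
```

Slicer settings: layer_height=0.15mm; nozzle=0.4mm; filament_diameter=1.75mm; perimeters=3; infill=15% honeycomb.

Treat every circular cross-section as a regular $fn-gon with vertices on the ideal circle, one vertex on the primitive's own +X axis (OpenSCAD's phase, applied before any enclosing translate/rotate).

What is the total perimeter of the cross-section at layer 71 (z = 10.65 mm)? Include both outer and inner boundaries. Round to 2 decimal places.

At z = 10.65 mm: the r=11.5 cylinder contributes a regular 8-gon of circumradius 11.5 (perimeter = 2·8·11.500·sin(180°/8) = 70.41 mm); the r=9.5 cylinder at (1.5, 3) contributes a regular 8-gon of circumradius 9.5 (perimeter = 2·8·9.500·sin(180°/8) = 58.17 mm); Combining (union): the regions partially overlap (shared area 236.20 mm²), so the edge portions inside another operand are dropped and the merged outline is re-measured after clipping — boundary = 72.51 mm. Overall, the cross-section is a single solid region. Total boundary length (outer) = 72.51 mm.

72.51 mm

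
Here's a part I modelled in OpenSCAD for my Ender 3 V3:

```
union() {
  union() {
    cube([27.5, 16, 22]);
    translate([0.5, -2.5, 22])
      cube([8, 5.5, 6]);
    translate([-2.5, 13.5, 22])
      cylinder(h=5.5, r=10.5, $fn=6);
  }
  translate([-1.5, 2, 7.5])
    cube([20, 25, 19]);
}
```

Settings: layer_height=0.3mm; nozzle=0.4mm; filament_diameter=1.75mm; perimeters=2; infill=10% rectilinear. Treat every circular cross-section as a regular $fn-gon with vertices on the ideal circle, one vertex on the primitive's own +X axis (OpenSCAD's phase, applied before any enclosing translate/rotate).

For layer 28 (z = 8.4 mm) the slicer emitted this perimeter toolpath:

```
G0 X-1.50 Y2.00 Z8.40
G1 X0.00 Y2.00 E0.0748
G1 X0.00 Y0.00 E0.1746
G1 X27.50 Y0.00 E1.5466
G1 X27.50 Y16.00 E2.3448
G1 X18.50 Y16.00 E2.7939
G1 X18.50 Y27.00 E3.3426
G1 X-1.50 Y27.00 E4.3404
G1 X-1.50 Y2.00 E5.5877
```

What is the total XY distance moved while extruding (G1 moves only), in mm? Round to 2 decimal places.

112.00 mm

Sum the Euclidean lengths of each G1 segment: total = 112.00 mm.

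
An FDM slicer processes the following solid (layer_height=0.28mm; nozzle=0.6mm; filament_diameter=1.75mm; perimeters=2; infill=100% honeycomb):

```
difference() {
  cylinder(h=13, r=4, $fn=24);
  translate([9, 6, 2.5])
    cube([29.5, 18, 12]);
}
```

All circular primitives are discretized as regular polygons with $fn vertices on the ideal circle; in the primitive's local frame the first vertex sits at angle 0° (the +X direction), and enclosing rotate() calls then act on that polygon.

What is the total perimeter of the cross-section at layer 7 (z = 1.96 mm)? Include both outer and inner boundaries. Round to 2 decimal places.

25.06 mm

At z = 1.96 mm: the cylinder: section is a regular 24-gon, circumradius r=4 (perimeter = 2·24·4.000·sin(180°/24) = 25.06 mm); the cube at (9, 6) is not intersected at this z (z outside [2.5, 14.5]); After the difference (first − rest): none of the subtracted shapes is present at this height, so the r=4 cylinder is unchanged — boundary = 25.06 mm. Overall, the cross-section is a single solid region. Total boundary length (outer) = 25.06 mm.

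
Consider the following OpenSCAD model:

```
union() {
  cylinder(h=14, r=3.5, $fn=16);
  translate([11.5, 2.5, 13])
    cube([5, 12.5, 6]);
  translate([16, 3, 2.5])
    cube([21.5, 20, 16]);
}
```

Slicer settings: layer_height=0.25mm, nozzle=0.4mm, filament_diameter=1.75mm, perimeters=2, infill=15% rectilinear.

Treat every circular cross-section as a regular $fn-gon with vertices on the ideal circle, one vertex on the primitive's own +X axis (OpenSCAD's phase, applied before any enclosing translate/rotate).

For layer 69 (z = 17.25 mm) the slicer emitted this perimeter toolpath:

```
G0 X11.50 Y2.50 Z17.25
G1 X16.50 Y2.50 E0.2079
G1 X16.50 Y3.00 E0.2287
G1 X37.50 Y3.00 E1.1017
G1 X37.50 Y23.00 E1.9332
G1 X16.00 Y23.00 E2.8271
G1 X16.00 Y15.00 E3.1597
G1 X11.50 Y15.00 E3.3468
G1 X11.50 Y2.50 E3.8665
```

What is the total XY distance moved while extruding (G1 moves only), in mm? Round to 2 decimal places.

Sum the Euclidean lengths of each G1 segment: total = 93.00 mm.

93.00 mm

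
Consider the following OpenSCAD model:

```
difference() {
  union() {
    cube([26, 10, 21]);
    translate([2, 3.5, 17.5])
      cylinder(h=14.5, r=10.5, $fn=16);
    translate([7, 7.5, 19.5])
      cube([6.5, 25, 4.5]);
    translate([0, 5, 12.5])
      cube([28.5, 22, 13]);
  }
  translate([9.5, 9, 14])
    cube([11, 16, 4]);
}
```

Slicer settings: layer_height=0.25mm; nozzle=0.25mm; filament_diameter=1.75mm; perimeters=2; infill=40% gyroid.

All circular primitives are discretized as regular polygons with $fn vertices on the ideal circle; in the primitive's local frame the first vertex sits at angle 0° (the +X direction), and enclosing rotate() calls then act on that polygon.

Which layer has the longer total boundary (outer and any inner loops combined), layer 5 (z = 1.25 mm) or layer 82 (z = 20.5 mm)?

Layer 5 (z = 1.25): the cube is present — its section is the full 26×10 rectangle (perimeter 72.00 mm); the cylinder at (2, 3.5) does not reach this height (z outside [17.5, 32]); the cube at (7, 7.5) is absent (z outside [19.5, 24]); the cube at (0, 5) is not intersected at this z (z outside [12.5, 25.5]); Taking the union: only the 26×10 cube is present, so the union is just that shape — boundary = 72.00 mm; the cube at (9.5, 9) is not intersected at this z (z outside [14, 18]); After the difference (first − rest): none of the subtracted shapes is present at this height, so that combined region is unchanged — boundary = 72.00 mm. So its perimeter = 72.00 mm. Layer 82 (z = 20.5): the cube is present — its section is the full 26×10 rectangle (perimeter 72.00 mm); the cylinder at (2, 3.5): section is a regular 16-gon, circumradius r=10.5 (perimeter = 2·16·10.500·sin(180°/16) = 65.55 mm); the cube at (7, 7.5) is present — its section is the full 6.5×25 rectangle (perimeter 63.00 mm); the 28.5×22 cube at (0, 5) contributes its full rectangle (perimeter 101.00 mm); Merging all regions: the regions partially overlap (shared area 404.27 mm²), so the edge portions inside another operand are dropped and the merged outline is re-measured after clipping — boundary = 140.15 mm; the cube at (9.5, 9) is not intersected at this z (z outside [14, 18]); After the difference (first − rest): none of the subtracted shapes is present at this height, so the result so far is unchanged — boundary = 140.15 mm. So its perimeter = 140.15 mm. Layer 82 is larger (140.15 vs 72.00 mm).

layer 82 (z = 20.5 mm)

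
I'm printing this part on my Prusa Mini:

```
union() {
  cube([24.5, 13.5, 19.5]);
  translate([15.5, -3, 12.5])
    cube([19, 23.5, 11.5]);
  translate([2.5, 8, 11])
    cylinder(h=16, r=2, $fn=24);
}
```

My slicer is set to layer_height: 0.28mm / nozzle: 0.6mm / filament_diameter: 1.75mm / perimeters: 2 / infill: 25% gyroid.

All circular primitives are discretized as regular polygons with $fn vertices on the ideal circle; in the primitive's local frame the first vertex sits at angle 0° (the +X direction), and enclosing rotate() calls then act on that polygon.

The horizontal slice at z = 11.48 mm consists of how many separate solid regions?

1

At z = 11.48 mm: the 24.5×13.5 cube contributes its full rectangle; the cube at (15.5, -3) is not intersected at this z (z outside [12.5, 24]); the r=2 cylinder at (2.5, 8) gives a regular 24-gon of circumradius 2 (constant along its height); Taking the union: the r=2 cylinder at (2.5, 8) lies entirely inside the 24.5×13.5 cube, so the union is just the 24.5×13.5 cube — 1 connected region. The result has 1 disconnected region.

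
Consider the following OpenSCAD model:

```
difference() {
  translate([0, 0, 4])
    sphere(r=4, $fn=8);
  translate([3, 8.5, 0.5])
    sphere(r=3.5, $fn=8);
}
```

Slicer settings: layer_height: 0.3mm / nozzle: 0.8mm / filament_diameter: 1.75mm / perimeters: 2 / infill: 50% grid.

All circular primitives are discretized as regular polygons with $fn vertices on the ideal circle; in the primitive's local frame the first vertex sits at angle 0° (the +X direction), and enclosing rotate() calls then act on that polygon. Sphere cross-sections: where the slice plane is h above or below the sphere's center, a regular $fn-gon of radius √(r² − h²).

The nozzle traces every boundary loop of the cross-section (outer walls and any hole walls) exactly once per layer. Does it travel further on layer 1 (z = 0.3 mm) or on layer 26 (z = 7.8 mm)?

layer 1 (z = 0.3 mm)

Layer 1 (z = 0.3): the sphere: section is a regular 8-gon, circumradius = √(r²−h²) = √(4²−3.7²) = 1.520 (perimeter = 2·8·1.520·sin(180°/8) = 9.31 mm); the sphere at (3, 8.5): section is a regular 8-gon, circumradius = √(r²−h²) = √(3.5²−0.2²) = 3.494 (perimeter = 2·8·3.494·sin(180°/8) = 21.40 mm); Taking the first minus the rest: starting from the r=4 sphere, the r=3.5 sphere at (3, 8.5) misses the remaining region (no effect) — boundary = 9.31 mm. So its perimeter = 9.31 mm. Layer 26 (z = 7.8): the sphere: section is a regular 8-gon, circumradius = √(r²−h²) = √(4²−3.8²) = 1.249 (perimeter = 2·8·1.249·sin(180°/8) = 7.65 mm); the sphere at (3, 8.5) is not intersected at this z (|z−center|=7.300 > r=3.5); Subtracting the remaining from the first: none of the subtracted shapes is present at this height, so the r=4 sphere is unchanged — boundary = 7.65 mm. So its perimeter = 7.65 mm. Layer 1 is larger (9.31 vs 7.65 mm).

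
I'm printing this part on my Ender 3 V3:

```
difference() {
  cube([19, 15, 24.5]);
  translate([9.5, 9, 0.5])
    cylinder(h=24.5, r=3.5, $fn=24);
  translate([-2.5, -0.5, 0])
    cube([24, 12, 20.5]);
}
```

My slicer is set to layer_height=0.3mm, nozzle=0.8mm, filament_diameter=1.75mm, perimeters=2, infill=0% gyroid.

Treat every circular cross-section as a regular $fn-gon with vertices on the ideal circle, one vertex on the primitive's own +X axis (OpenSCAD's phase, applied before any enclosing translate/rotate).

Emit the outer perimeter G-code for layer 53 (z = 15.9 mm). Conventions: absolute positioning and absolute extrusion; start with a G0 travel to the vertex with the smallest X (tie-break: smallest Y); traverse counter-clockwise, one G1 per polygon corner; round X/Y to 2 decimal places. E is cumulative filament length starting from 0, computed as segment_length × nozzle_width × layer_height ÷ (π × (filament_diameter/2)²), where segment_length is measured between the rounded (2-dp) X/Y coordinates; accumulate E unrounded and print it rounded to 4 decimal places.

At z = 15.9 mm: the cube (footprint 19×15) is included at this height; the r=3.5 cylinder at (9.5, 9) contributes a regular 24-gon of circumradius 3.5; the cube at (-2.5, -0.5) is present — its section is the full 24×12 rectangle; After the difference (first − rest): starting from the 19×15 cube, the r=3.5 cylinder at (9.5, 9) lies wholly inside it (removes its full 38.05 mm² and its 21.93 mm outline becomes a hole wall); the 24×12 cube at (-2.5, -0.5) partially overlaps it — only the 183.72 mm² overlap (of its 288.00 mm²) is removed, clipping the outline — 1 connected region. The outline is a single polygon with 11 vertices. Extrusion per mm of travel: 0.8 × 0.3 / (π × 0.875²) = 0.099780. Accumulating E over each segment gives final E = 4.5416.

G0 X0.00 Y11.50 Z15.90
G1 X7.06 Y11.50 E0.7044
G1 X7.75 Y12.03 E0.7913
G1 X8.59 Y12.38 E0.8821
G1 X9.50 Y12.50 E0.9737
G1 X10.41 Y12.38 E1.0652
G1 X11.25 Y12.03 E1.1560
G1 X11.94 Y11.50 E1.2429
G1 X19.00 Y11.50 E1.9473
G1 X19.00 Y15.00 E2.2965
G1 X0.00 Y15.00 E4.1924
G1 X0.00 Y11.50 E4.5416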